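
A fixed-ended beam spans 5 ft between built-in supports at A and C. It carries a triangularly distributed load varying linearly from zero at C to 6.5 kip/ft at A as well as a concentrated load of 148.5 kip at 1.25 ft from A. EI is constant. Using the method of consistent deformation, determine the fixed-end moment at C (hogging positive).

M_C = 40.22 kip·ft

Take the two fixed-end moments M_A, M_C as redundants; the released structure is the simple span AC.
Simple-span end rotations at A and C under the given loads:
  at A: triangular load, peak 6.5: w₀L³/(45EI) = 18.06/EI
  at C: triangular load, peak 6.5: 7w₀L³/(360EI) = 15.8/EI
  at A: point load 148.5 at a = 1.25: Pab(L + b)/(6LEI) = 203/EI
  at C: point load 148.5 at a = 1.25: Pab(L + a)/(6LEI) = 145/EI
  θ_A0 = 221.1/EI,  θ_C0 = 160.8/EI
Flexibility coefficients: a unit moment at one end gives L/(3EI) there and L/(6EI) at the far end, so f₁₁ = f₂₂ = 1.667/EI and f₁₂ = f₂₁ = 0.8333/EI.
Compatibility — zero rotation at each built-in end:
  1.667 M_A + 0.8333 M_C = 221.1
  0.8333 M_A + 1.667 M_C = 160.8
Solving the pair gives M_A = 112.5 kip·ft and M_C = 40.22 kip·ft (hogging).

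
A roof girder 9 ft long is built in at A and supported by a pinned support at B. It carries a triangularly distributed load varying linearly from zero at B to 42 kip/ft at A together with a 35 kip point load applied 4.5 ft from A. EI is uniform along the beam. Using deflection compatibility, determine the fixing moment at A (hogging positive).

Remove the prop at B; the released (primary) structure is a cantilever built in at A.
Deflection at B on the released cantilever, summing each load's contribution:
  triangular load, peak 42 at the fixed end: w₀L⁴/(30EI) = 9185/EI
  point load 35 at a = 4.5: Pa²(3L − a)/(6EI) = 2658/EI
  δ_0 = 11843/EI
Tip deflection under a unit load at B: L³/(3EI) = 243/EI.
Compatibility at B: δ_0 − R_B·δ_{BB} = 0, so R_B = 11843/243 = 48.74 kip.
Moment equilibrium about A: M_A = Σ(load moments about A) − R_B·L = 724.5 − 48.74×9 = 285.9 kip·ft.

M_A = 285.9 kip·ft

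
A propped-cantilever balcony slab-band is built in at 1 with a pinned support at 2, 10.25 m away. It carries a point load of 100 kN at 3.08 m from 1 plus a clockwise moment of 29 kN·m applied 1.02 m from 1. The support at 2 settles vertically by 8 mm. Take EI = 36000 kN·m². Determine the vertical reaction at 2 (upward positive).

R_2 = 12.19 kN

Take the reaction at 2 as the redundant and release it; the primary structure is a cantilever fixed at 1.
Downward deflection at the released point 2 due to the loads:
  point load 100 at a = 3.08: Pa²(3L − a)/(6EI) = 4375/EI
  clockwise couple 29 at a = 1.02: M₀a(2L − a)/(2EI) = 288.1/EI
  δ_0 = 4663/EI
Tip deflection under a unit load at 2: L³/(3EI) = 359/EI.
With EI = 36000 kN·m²: δ_0 = 0.12953 m and δ_{22} = 0.009971 m/kN.
Compatibility — the beam at 2 must follow the support down by 0.008 m: δ_0 − R_2·δ_{22} = 0.008, so R_2 = (0.12953 − 0.008)/0.009971 = 12.19 kN.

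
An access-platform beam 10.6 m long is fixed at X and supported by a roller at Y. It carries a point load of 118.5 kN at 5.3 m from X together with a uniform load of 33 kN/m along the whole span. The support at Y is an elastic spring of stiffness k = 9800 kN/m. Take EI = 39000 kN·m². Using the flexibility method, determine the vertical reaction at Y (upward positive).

R_Y = 166.5 kN

Take the reaction at Y as the redundant and release it; the primary structure is a cantilever fixed at X.
Free-end deflection of the primary structure under the applied loading (downward +):
  point load 118.5 at a = 5.3: Pa²(3L − a)/(6EI) = 14702/EI
  UDL 33: wL⁴/(8EI) = 52077/EI
  δ_0 = 66779/EI
Tip deflection under a unit load at Y: L³/(3EI) = 397/EI.
With EI = 39000 kN·m²: δ_0 = 1.7123 m and δ_{YY} = 0.01018 m/kN.
Compatibility — the spring shortens by R_Y/k under the reaction it provides: δ_0 − R_Y·δ_{YY} = R_Y/k. With 1/k = 0.000102 m/kN, R_Y = δ_0 / (δ_{YY} + 1/k) = 1.7123 / (0.01018 + 0.000102) = 166.5 kN.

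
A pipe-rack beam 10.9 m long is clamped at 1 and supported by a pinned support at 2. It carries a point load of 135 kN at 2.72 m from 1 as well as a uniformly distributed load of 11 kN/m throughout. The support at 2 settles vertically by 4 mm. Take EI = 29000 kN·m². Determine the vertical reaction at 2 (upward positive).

R_2 = 56.25 kN

Choose R_2 as the redundant. The primary structure is the cantilever fixed at 1.
Free-end deflection of the primary structure under the applied loading (downward +):
  point load 135 at a = 2.72: Pa²(3L − a)/(6EI) = 4991/EI
  UDL 11: wL⁴/(8EI) = 19409/EI
  δ_0 = 24400/EI
Flexibility coefficient — unit upward force at 2: δ_{22} = L³/(3EI) = 431.7/EI.
With EI = 29000 kN·m²: δ_0 = 0.84137 m and δ_{22} = 0.014885 m/kN.
Compatibility — the beam at 2 must follow the support down by 0.004 m: δ_0 − R_2·δ_{22} = 0.004, so R_2 = (0.84137 − 0.004)/0.014885 = 56.25 kN.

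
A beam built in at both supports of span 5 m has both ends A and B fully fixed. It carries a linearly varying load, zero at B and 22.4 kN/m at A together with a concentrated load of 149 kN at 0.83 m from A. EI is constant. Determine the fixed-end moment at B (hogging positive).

Release both end moments; the primary structure is a simply-supported span AB with redundants M_A and M_B.
Simple-span end rotations at A and B under the given loads:
  at A: triangular load, peak 22.4: w₀L³/(45EI) = 62.22/EI
  at B: triangular load, peak 22.4: 7w₀L³/(360EI) = 54.44/EI
  at A: point load 149 at a = 0.83: Pab(L + b)/(6LEI) = 157.6/EI
  at B: point load 149 at a = 0.83: Pab(L + a)/(6LEI) = 100.2/EI
  θ_A0 = 219.9/EI,  θ_B0 = 154.7/EI
Flexibility coefficients: a unit moment at one end gives L/(3EI) there and L/(6EI) at the far end, so f₁₁ = f₂₂ = 1.667/EI and f₁₂ = f₂₁ = 0.8333/EI.
Compatibility — zero rotation at each built-in end:
  1.667 M_A + 0.8333 M_B = 219.9
  0.8333 M_A + 1.667 M_B = 154.7
Solving the pair gives M_A = 114 kN·m and M_B = 35.79 kN·m (hogging).

M_B = 35.79 kN·m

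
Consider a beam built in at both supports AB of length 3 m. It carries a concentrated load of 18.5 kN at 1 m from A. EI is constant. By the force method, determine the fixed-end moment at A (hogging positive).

Release both end moments; the primary structure is a simply-supported span AB with redundants M_A and M_B.
End rotations of the released simple span under the applied load (×1/EI):
  at A: point load 18.5 at a = 1: Pab(L + b)/(6LEI) = 10.28/EI
  at B: point load 18.5 at a = 1: Pab(L + a)/(6LEI) = 8.222/EI
  θ_A0 = 10.28/EI,  θ_B0 = 8.222/EI
Flexibility coefficients: a unit moment at one end gives L/(3EI) there and L/(6EI) at the far end, so f₁₁ = f₂₂ = 1/EI and f₁₂ = f₂₁ = 0.5/EI.
Compatibility — zero rotation at each built-in end:
  1 M_A + 0.5 M_B = 10.28
  0.5 M_A + 1 M_B = 8.222
Solving the pair gives M_A = 8.222 kN·m and M_B = 4.111 kN·m (hogging).

M_A = 8.222 kN·m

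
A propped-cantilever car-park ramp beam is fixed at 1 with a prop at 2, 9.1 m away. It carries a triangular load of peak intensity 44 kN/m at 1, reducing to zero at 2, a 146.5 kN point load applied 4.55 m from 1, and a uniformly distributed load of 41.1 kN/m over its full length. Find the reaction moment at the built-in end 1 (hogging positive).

Remove the prop at 2; the released (primary) structure is a cantilever built in at 1.
Free-end deflection of the primary structure under the applied loading (downward +):
  triangular load, peak 44 at the fixed end: w₀L⁴/(30EI) = 10058/EI
  point load 146.5 at a = 4.55: Pa²(3L − a)/(6EI) = 11500/EI
  UDL 41.1: wL⁴/(8EI) = 35230/EI
  δ_0 = 56788/EI
Flexibility coefficient — unit upward force at 2: δ_{22} = L³/(3EI) = 251.2/EI.
Compatibility at 2: δ_0 − R_2·δ_{22} = 0, so R_2 = 56788/251.2 = 226.1 kN.
Moment equilibrium about 1: M_1 = Σ(load moments about 1) − R_2·L = 2976 − 226.1×9.1 = 918.3 kN·m.

M_1 = 918.3 kN·m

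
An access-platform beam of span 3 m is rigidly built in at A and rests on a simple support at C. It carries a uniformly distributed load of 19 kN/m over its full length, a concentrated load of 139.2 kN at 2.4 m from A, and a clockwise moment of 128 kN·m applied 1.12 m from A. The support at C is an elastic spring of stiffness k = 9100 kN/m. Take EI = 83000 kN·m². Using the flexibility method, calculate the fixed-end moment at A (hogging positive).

M_A = 311.8 kN·m

Choose R_C as the redundant. The primary structure is the cantilever fixed at A.
Free-end deflection of the primary structure under the applied loading (downward +):
  UDL 19: wL⁴/(8EI) = 192.4/EI
  point load 139.2 at a = 2.4: Pa²(3L − a)/(6EI) = 882/EI
  clockwise couple 128 at a = 1.12: M₀a(2L − a)/(2EI) = 349.8/EI
  δ_0 = 1424/EI
Tip deflection under a unit load at C: L³/(3EI) = 9/EI.
With EI = 83000 kN·m²: δ_0 = 0.017158 m and δ_{CC} = 0.000108 m/kN.
Compatibility — the spring shortens by R_C/k under the reaction it provides: δ_0 − R_C·δ_{CC} = R_C/k. With 1/k = 0.00011 m/kN, R_C = δ_0 / (δ_{CC} + 1/k) = 0.017158 / (0.000108 + 0.00011) = 78.59 kN.
Moment equilibrium about A: M_A = Σ(load moments about A) − R_C·L = 547.6 − 78.59×3 = 311.8 kN·m.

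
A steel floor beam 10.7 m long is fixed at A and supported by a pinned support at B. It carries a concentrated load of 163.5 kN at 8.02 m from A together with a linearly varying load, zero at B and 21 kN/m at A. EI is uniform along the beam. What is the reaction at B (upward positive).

R_B = 125.8 kN

Remove the prop at B; the released (primary) structure is a cantilever built in at A.
Free-end deflection of the primary structure under the applied loading (downward +):
  point load 163.5 at a = 8.02: Pa²(3L − a)/(6EI) = 42206/EI
  triangular load, peak 21 at the fixed end: w₀L⁴/(30EI) = 9176/EI
  δ_0 = 51381/EI
Flexibility coefficient — unit upward force at B: δ_{BB} = L³/(3EI) = 408.3/EI.
The prop prevents deflection at B: R_B = δ_0/δ_{BB} = 51381/408.3 = 125.8 kN.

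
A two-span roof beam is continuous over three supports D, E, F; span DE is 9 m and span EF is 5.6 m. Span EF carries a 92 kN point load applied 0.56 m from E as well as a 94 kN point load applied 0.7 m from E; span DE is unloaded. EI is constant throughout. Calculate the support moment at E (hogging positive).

Release continuity at E by inserting a hinge; the redundant is the internal moment M_E. The primary structure is two simply-supported spans DE and EF.
Discontinuity in slope at E on the released structure — sum the simple-span end rotations:
  span EF: point load 92 at a = 0.56: Pab(L + b)/(6LEI) = 82.23/EI
  span EF: point load 94 at a = 0.7: Pab(L + b)/(6LEI) = 100.8/EI
  relative rotation θ_0 = (0 + 183)/EI = 183/EI
A unit hogging moment at E produces rotation L₁/(3EI) + L₂/(3EI) = 4.867/EI.
Compatibility: M_E·(L₁+L₂)/(3EI) = θ_0, giving M_E = 37.6 kN·m (hogging).

M_E = 37.6 kN·m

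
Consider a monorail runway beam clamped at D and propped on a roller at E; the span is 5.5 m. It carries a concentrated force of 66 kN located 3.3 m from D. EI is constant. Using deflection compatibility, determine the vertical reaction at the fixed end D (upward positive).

R_D = 37.49 kN

Release the roller at E. Primary structure: cantilever fixed at D.
Downward deflection at the released point E due to the loads:
  point load 66 at a = 3.3: Pa²(3L − a)/(6EI) = 1581/EI
Flexibility coefficient — unit upward force at E: δ_{EE} = L³/(3EI) = 55.46/EI.
Compatibility at E: δ_0 − R_E·δ_{EE} = 0, so R_E = 1581/55.46 = 28.51 kN.
Vertical equilibrium: R_D = ΣP − R_E = 66 − 28.51 = 37.49 kN.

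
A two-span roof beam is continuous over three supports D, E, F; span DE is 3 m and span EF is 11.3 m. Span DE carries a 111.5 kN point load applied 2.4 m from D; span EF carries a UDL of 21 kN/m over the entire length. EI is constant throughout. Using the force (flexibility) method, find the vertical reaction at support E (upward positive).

R_E = 323.8 kN

Take M_E as the redundant. Released structure: two simple spans DE and EF with a hinge at E.
Discontinuity in slope at E on the released structure — sum the simple-span end rotations:
  span DE: point load 111.5 at a = 2.4: Pab(L + a)/(6LEI) = 48.17/EI
  span EF: UDL 21: wL³/(24EI) = 1263/EI
  relative rotation θ_0 = (48.17 + 1263)/EI = 1311/EI
A unit hogging moment at E produces rotation L₁/(3EI) + L₂/(3EI) = 4.767/EI.
Compatibility: M_E·(L₁+L₂)/(3EI) = θ_0, giving M_E = 275 kN·m (hogging).
Span DE, ΣM about D with M_E applied at E: R_E^{DE}·3 = 267.6 + 275, so R_E^{DE} = 180.9 kN and R_D = 111.5 − 180.9 = -69.36 kN.
Span EF, ΣM about F: R_E^{EF}·11.3 = 1341 + 275, so R_E^{EF} = 143 kN and R_F = 237.3 − 143 = 94.32 kN.
R_E = 180.9 + 143 = 323.8 kN.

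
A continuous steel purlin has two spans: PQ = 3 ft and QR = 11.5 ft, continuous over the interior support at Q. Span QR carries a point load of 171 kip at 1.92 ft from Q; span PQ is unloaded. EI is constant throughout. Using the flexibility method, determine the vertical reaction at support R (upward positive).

R_R = 11.26 kip

Take M_Q as the redundant. Released structure: two simple spans PQ and QR with a hinge at Q.
End slopes at the hinge Q, treating each span as simply supported:
  span QR: point load 171 at a = 1.92: Pab(L + b)/(6LEI) = 960.9/EI
  relative rotation θ_0 = (0 + 960.9)/EI = 960.9/EI
A unit hogging moment at Q produces rotation L₁/(3EI) + L₂/(3EI) = 4.833/EI.
Compatibility: M_Q·(L₁+L₂)/(3EI) = θ_0, giving M_Q = 198.8 kip·ft (hogging).
Span QR, ΣM about R: R_Q^{QR}·11.5 = 1638 + 198.8, so R_Q^{QR} = 159.7 kip and R_R = 171 − 159.7 = 11.26 kip.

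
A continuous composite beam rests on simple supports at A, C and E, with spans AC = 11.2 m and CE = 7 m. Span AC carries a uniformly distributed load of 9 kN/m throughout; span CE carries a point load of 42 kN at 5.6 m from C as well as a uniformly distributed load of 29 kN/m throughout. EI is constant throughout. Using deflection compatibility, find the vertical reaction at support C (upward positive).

Take M_C as the redundant. Released structure: two simple spans AC and CE with a hinge at C.
End slopes at the hinge C, treating each span as simply supported:
  span AC: UDL 9: wL³/(24EI) = 526.8/EI
  span CE: point load 42 at a = 5.6: Pab(L + b)/(6LEI) = 65.86/EI
  span CE: UDL 29: wL³/(24EI) = 414.5/EI
  relative rotation θ_0 = (526.8 + 480.3)/EI = 1007/EI
A unit hogging moment at C produces rotation L₁/(3EI) + L₂/(3EI) = 6.067/EI.
Slope continuity at C: θ_0 = M_C·6.067/EI, so M_C = 1007/6.067 = 166 kN·m (hogging).
Span AC, ΣM about A with M_C applied at C: R_C^{AC}·11.2 = 564.5 + 166, so R_C^{AC} = 65.22 kN and R_A = 100.8 − 65.22 = 35.58 kN.
Span CE, ΣM about E: R_C^{CE}·7 = 769.3 + 166, so R_C^{CE} = 133.6 kN and R_E = 245 − 133.6 = 111.4 kN.
R_C = 65.22 + 133.6 = 198.8 kN.

R_C = 198.8 kN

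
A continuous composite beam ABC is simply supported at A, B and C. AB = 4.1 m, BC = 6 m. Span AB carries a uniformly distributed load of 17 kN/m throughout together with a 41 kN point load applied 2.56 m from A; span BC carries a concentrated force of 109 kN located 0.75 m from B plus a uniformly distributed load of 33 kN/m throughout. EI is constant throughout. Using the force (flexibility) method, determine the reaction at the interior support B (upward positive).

R_B = 318.7 kN

Insert a hinge at B; M_B is the redundant, and each span becomes simply supported.
Discontinuity in slope at B on the released structure — sum the simple-span end rotations:
  span AB: UDL 17: wL³/(24EI) = 48.82/EI
  span AB: point load 41 at a = 2.56: Pab(L + a)/(6LEI) = 43.76/EI
  span BC: point load 109 at a = 0.75: Pab(L + b)/(6LEI) = 134.1/EI
  span BC: UDL 33: wL³/(24EI) = 297/EI
  relative rotation θ_0 = (92.58 + 431.1)/EI = 523.7/EI
A unit hogging moment at B produces rotation L₁/(3EI) + L₂/(3EI) = 3.367/EI.
Slope continuity at B: θ_0 = M_B·3.367/EI, so M_B = 523.7/3.367 = 155.6 kN·m (hogging).
Span AB, ΣM about A with M_B applied at B: R_B^{AB}·4.1 = 247.8 + 155.6, so R_B^{AB} = 98.39 kN and R_A = 110.7 − 98.39 = 12.31 kN.
Span BC, ΣM about C: R_B^{BC}·6 = 1166 + 155.6, so R_B^{BC} = 220.3 kN and R_C = 307 − 220.3 = 86.7 kN.
R_B = 98.39 + 220.3 = 318.7 kN.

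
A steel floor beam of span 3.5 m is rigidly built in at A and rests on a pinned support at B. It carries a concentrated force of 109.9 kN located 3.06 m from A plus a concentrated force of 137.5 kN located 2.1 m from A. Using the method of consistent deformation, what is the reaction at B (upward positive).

Remove the prop at B; the released (primary) structure is a cantilever built in at A.
Primary-structure tip deflection at B by superposition:
  point load 109.9 at a = 3.06: Pa²(3L − a)/(6EI) = 1276/EI
  point load 137.5 at a = 2.1: Pa²(3L − a)/(6EI) = 848.9/EI
  δ_0 = 2125/EI
Flexibility coefficient — unit upward force at B: δ_{BB} = L³/(3EI) = 14.29/EI.
Compatibility at B: δ_0 − R_B·δ_{BB} = 0, so R_B = 2125/14.29 = 148.7 kN.

R_B = 148.7 kN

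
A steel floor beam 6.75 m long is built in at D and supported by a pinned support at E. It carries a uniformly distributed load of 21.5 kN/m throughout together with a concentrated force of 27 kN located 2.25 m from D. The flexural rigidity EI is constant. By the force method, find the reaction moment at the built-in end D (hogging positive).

Choose R_E as the redundant. The primary structure is the cantilever fixed at D.
Free-end deflection of the primary structure under the applied loading (downward +):
  UDL 21.5: wL⁴/(8EI) = 5579/EI
  point load 27 at a = 2.25: Pa²(3L − a)/(6EI) = 410.1/EI
  δ_0 = 5989/EI
Flexibility coefficient — unit upward force at E: δ_{EE} = L³/(3EI) = 102.5/EI.
Compatibility at E: δ_0 − R_E·δ_{EE} = 0, so R_E = 5989/102.5 = 58.42 kN.
Moment equilibrium about D: M_D = Σ(load moments about D) − R_E·L = 550.5 − 58.42×6.75 = 156.2 kN·m.

M_D = 156.2 kN·m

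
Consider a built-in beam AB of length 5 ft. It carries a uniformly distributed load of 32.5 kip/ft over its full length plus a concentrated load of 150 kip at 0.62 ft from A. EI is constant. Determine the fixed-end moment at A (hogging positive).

M_A = 139.1 kip·ft

Release both end moments; the primary structure is a simply-supported span AB with redundants M_A and M_B.
On the primary (simply-supported) span, the end slopes from the loading are:
  at A: UDL 32.5: wL³/(24EI) = 169.3/EI
  at B: UDL 32.5: wL³/(24EI) = 169.3/EI
  at A: point load 150 at a = 0.62: Pab(L + b)/(6LEI) = 127.4/EI
  at B: point load 150 at a = 0.62: Pab(L + a)/(6LEI) = 76.31/EI
  θ_A0 = 296.6/EI,  θ_B0 = 245.6/EI
Flexibility coefficients: a unit moment at one end gives L/(3EI) there and L/(6EI) at the far end, so f₁₁ = f₂₂ = 1.667/EI and f₁₂ = f₂₁ = 0.8333/EI.
Compatibility — zero rotation at each built-in end:
  1.667 M_A + 0.8333 M_B = 296.6
  0.8333 M_A + 1.667 M_B = 245.6
Solving the pair gives M_A = 139.1 kip·ft and M_B = 77.81 kip·ft (hogging).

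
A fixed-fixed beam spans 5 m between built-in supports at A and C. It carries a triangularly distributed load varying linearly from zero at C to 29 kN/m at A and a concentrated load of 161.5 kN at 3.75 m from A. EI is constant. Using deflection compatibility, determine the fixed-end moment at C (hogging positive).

Take the two fixed-end moments M_A, M_C as redundants; the released structure is the simple span AC.
On the primary (simply-supported) span, the end slopes from the loading are:
  at A: triangular load, peak 29: w₀L³/(45EI) = 80.56/EI
  at C: triangular load, peak 29: 7w₀L³/(360EI) = 70.49/EI
  at A: point load 161.5 at a = 3.75: Pab(L + b)/(6LEI) = 157.7/EI
  at C: point load 161.5 at a = 3.75: Pab(L + a)/(6LEI) = 220.8/EI
  θ_A0 = 238.3/EI,  θ_C0 = 291.3/EI
Flexibility coefficients: a unit moment at one end gives L/(3EI) there and L/(6EI) at the far end, so f₁₁ = f₂₂ = 1.667/EI and f₁₂ = f₂₁ = 0.8333/EI.
Compatibility — zero rotation at each built-in end:
  1.667 M_A + 0.8333 M_C = 238.3
  0.8333 M_A + 1.667 M_C = 291.3
Solving the pair gives M_A = 74.1 kN·m and M_C = 137.7 kN·m (hogging).

M_C = 137.7 kN·m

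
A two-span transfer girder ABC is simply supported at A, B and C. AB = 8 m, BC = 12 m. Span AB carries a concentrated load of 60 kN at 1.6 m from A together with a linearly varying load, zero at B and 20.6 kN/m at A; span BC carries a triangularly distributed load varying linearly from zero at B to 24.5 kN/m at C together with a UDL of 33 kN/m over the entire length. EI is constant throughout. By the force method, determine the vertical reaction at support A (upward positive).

R_A = 36.8 kN

Insert a hinge at B; M_B is the redundant, and each span becomes simply supported.
End slopes at the hinge B, treating each span as simply supported:
  span AB: point load 60 at a = 1.6: Pab(L + a)/(6LEI) = 122.9/EI
  span AB: triangular load, peak 20.6: 7w₀L³/(360EI) = 205.1/EI
  span BC: triangular load, peak 24.5: 7w₀L³/(360EI) = 823.2/EI
  span BC: UDL 33: wL³/(24EI) = 2376/EI
  relative rotation θ_0 = (328 + 3199)/EI = 3527/EI
A unit hogging moment at B produces rotation L₁/(3EI) + L₂/(3EI) = 6.667/EI.
Compatibility: M_B·(L₁+L₂)/(3EI) = θ_0, giving M_B = 529.1 kN·m (hogging).
Span AB, ΣM about A with M_B applied at B: R_B^{AB}·8 = 315.7 + 529.1, so R_B^{AB} = 105.6 kN and R_A = 142.4 − 105.6 = 36.8 kN.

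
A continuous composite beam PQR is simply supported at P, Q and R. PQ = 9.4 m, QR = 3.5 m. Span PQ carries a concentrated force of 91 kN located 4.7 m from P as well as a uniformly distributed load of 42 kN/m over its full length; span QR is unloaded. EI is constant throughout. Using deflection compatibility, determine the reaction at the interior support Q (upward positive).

Release continuity at Q by inserting a hinge; the redundant is the internal moment M_Q. The primary structure is two simply-supported spans PQ and QR.
End slopes at the hinge Q, treating each span as simply supported:
  span PQ: point load 91 at a = 4.7: Pab(L + a)/(6LEI) = 502.5/EI
  span PQ: UDL 42: wL³/(24EI) = 1454/EI
  relative rotation θ_0 = (1956 + 0)/EI = 1956/EI
A unit hogging moment at Q produces rotation L₁/(3EI) + L₂/(3EI) = 4.3/EI.
Slope continuity at Q: θ_0 = M_Q·4.3/EI, so M_Q = 1956/4.3 = 454.9 kN·m (hogging).
Span PQ, ΣM about P with M_Q applied at Q: R_Q^{PQ}·9.4 = 2283 + 454.9, so R_Q^{PQ} = 291.3 kN and R_P = 485.8 − 291.3 = 194.5 kN.
Span QR, ΣM about R: R_Q^{QR}·3.5 = 0 + 454.9, so R_Q^{QR} = 130 kN and R_R = 0 − 130 = -130 kN.
R_Q = 291.3 + 130 = 421.3 kN.

R_Q = 421.3 kN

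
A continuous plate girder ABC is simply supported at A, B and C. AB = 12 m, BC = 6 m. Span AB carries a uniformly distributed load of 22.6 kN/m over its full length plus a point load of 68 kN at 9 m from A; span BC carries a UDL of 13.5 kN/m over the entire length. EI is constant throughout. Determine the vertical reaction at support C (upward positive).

Insert a hinge at B; M_B is the redundant, and each span becomes simply supported.
End slopes at the hinge B, treating each span as simply supported:
  span AB: UDL 22.6: wL³/(24EI) = 1627/EI
  span AB: point load 68 at a = 9: Pab(L + a)/(6LEI) = 535.5/EI
  span BC: UDL 13.5: wL³/(24EI) = 121.5/EI
  relative rotation θ_0 = (2163 + 121.5)/EI = 2284/EI
A unit hogging moment at B produces rotation L₁/(3EI) + L₂/(3EI) = 6/EI.
Compatibility: M_B·(L₁+L₂)/(3EI) = θ_0, giving M_B = 380.7 kN·m (hogging).
Span BC, ΣM about C: R_B^{BC}·6 = 243 + 380.7, so R_B^{BC} = 104 kN and R_C = 81 − 104 = -22.95 kN.

R_C = -22.95 kN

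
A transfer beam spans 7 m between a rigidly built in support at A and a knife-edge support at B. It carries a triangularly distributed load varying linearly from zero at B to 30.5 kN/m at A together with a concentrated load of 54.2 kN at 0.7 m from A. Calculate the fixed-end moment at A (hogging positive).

M_A = 132.1 kN·m

Remove the prop at B; the released (primary) structure is a cantilever built in at A.
Deflection at B on the released cantilever, summing each load's contribution:
  triangular load, peak 30.5 at the fixed end: w₀L⁴/(30EI) = 2441/EI
  point load 54.2 at a = 0.7: Pa²(3L − a)/(6EI) = 89.85/EI
  δ_0 = 2531/EI
Tip deflection under a unit load at B: L³/(3EI) = 114.3/EI.
The prop prevents deflection at B: R_B = δ_0/δ_{BB} = 2531/114.3 = 22.14 kN.
Moment equilibrium about A: M_A = Σ(load moments about A) − R_B·L = 287 − 22.14×7 = 132.1 kN·m.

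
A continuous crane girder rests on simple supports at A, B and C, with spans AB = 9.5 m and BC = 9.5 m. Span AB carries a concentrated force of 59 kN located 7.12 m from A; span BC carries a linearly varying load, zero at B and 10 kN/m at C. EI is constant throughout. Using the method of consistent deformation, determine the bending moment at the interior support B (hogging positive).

M_B = 72.35 kN·m

Take M_B as the redundant. Released structure: two simple spans AB and BC with a hinge at B.
End slopes at the hinge B, treating each span as simply supported:
  span AB: point load 59 at a = 7.12: Pab(L + a)/(6LEI) = 291.5/EI
  span BC: triangular load, peak 10: 7w₀L³/(360EI) = 166.7/EI
  relative rotation θ_0 = (291.5 + 166.7)/EI = 458.2/EI
A unit hogging moment at B produces rotation L₁/(3EI) + L₂/(3EI) = 6.333/EI.
Slope continuity at B: θ_0 = M_B·6.333/EI, so M_B = 458.2/6.333 = 72.35 kN·m (hogging).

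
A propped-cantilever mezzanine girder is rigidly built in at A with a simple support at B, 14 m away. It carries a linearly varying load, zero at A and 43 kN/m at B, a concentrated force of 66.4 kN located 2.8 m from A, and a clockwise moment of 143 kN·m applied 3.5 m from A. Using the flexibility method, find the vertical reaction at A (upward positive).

R_A = 191.4 kN

Take the reaction at B as the redundant and release it; the primary structure is a cantilever fixed at A.
Deflection at B on the released cantilever, summing each load's contribution:
  triangular load, peak 43 at the free end: 11w₀L⁴/(120EI) = 151423/EI
  point load 66.4 at a = 2.8: Pa²(3L − a)/(6EI) = 3401/EI
  clockwise couple 143 at a = 3.5: M₀a(2L − a)/(2EI) = 6131/EI
  δ_0 = 160955/EI
Tip deflection under a unit load at B: L³/(3EI) = 914.7/EI.
The prop prevents deflection at B: R_B = δ_0/δ_{BB} = 160955/914.7 = 176 kN.
Vertical equilibrium: R_A = ΣP − R_B = 367.4 − 176 = 191.4 kN.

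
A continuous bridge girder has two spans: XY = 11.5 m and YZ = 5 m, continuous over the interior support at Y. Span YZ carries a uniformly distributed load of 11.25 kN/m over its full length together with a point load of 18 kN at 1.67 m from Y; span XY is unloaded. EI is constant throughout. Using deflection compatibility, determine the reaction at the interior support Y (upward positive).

R_Y = 44.62 kN

Release continuity at Y by inserting a hinge; the redundant is the internal moment M_Y. The primary structure is two simply-supported spans XY and YZ.
End slopes at the hinge Y, treating each span as simply supported:
  span YZ: UDL 11.25: wL³/(24EI) = 58.59/EI
  span YZ: point load 18 at a = 1.67: Pab(L + b)/(6LEI) = 27.79/EI
  relative rotation θ_0 = (0 + 86.39)/EI = 86.39/EI
A unit hogging moment at Y produces rotation L₁/(3EI) + L₂/(3EI) = 5.5/EI.
Compatibility: M_Y·(L₁+L₂)/(3EI) = θ_0, giving M_Y = 15.71 kN·m (hogging).
Span XY, ΣM about X with M_Y applied at Y: R_Y^{XY}·11.5 = 0 + 15.71, so R_Y^{XY} = 1.366 kN and R_X = 0 − 1.366 = -1.366 kN.
Span YZ, ΣM about Z: R_Y^{YZ}·5 = 200.6 + 15.71, so R_Y^{YZ} = 43.25 kN and R_Z = 74.25 − 43.25 = 31 kN.
R_Y = 1.366 + 43.25 = 44.62 kN.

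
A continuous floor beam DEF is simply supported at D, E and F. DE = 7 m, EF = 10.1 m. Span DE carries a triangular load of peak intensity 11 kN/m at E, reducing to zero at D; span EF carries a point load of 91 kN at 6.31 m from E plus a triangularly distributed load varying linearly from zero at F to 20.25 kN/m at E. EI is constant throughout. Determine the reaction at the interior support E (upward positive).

R_E = 172.4 kN

Release continuity at E by inserting a hinge; the redundant is the internal moment M_E. The primary structure is two simply-supported spans DE and EF.
Discontinuity in slope at E on the released structure — sum the simple-span end rotations:
  span DE: triangular load, peak 11: w₀L³/(45EI) = 83.84/EI
  span EF: point load 91 at a = 6.31: Pab(L + b)/(6LEI) = 498.8/EI
  span EF: triangular load, peak 20.25: w₀L³/(45EI) = 463.6/EI
  relative rotation θ_0 = (83.84 + 962.5)/EI = 1046/EI
A unit hogging moment at E produces rotation L₁/(3EI) + L₂/(3EI) = 5.7/EI.
Slope continuity at E: θ_0 = M_E·5.7/EI, so M_E = 1046/5.7 = 183.6 kN·m (hogging).
Span DE, ΣM about D with M_E applied at E: R_E^{DE}·7 = 179.7 + 183.6, so R_E^{DE} = 51.89 kN and R_D = 38.5 − 51.89 = -13.39 kN.
Span EF, ΣM about F: R_E^{EF}·10.1 = 1033 + 183.6, so R_E^{EF} = 120.5 kN and R_F = 193.3 − 120.5 = 72.77 kN.
R_E = 51.89 + 120.5 = 172.4 kN.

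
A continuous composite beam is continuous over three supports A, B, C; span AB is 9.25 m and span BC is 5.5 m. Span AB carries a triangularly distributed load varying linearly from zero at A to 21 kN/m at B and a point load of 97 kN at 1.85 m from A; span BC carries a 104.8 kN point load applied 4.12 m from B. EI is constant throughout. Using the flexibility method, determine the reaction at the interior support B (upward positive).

Insert a hinge at B; M_B is the redundant, and each span becomes simply supported.
Rotations at B on the released spans (each span's end-slope, ×1/EI):
  span AB: triangular load, peak 21: w₀L³/(45EI) = 369.3/EI
  span AB: point load 97 at a = 1.85: Pab(L + a)/(6LEI) = 265.6/EI
  span BC: point load 104.8 at a = 4.12: Pab(L + b)/(6LEI) = 124.2/EI
  relative rotation θ_0 = (634.9 + 124.2)/EI = 759.2/EI
A unit hogging moment at B produces rotation L₁/(3EI) + L₂/(3EI) = 4.917/EI.
Slope continuity at B: θ_0 = M_B·4.917/EI, so M_B = 759.2/4.917 = 154.4 kN·m (hogging).
Span AB, ΣM about A with M_B applied at B: R_B^{AB}·9.25 = 778.4 + 154.4, so R_B^{AB} = 100.8 kN and R_A = 194.1 − 100.8 = 93.28 kN.
Span BC, ΣM about C: R_B^{BC}·5.5 = 144.6 + 154.4, so R_B^{BC} = 54.37 kN and R_C = 104.8 − 54.37 = 50.43 kN.
R_B = 100.8 + 54.37 = 155.2 kN.

R_B = 155.2 kN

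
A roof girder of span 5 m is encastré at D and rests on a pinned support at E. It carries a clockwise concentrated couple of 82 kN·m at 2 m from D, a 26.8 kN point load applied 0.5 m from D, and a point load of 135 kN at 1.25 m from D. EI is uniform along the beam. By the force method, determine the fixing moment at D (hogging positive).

M_D = 125.5 kN·m

Release the roller at E. Primary structure: cantilever fixed at D.
Deflection at E on the released cantilever, summing each load's contribution:
  clockwise couple 82 at a = 2: M₀a(2L − a)/(2EI) = 656/EI
  point load 26.8 at a = 0.5: Pa²(3L − a)/(6EI) = 16.19/EI
  point load 135 at a = 1.25: Pa²(3L − a)/(6EI) = 483.4/EI
  δ_0 = 1156/EI
Tip deflection under a unit load at E: L³/(3EI) = 41.67/EI.
Compatibility at E: δ_0 − R_E·δ_{EE} = 0, so R_E = 1156/41.67 = 27.73 kN.
Moment equilibrium about D: M_D = Σ(load moments about D) − R_E·L = 264.1 − 27.73×5 = 125.5 kN·m.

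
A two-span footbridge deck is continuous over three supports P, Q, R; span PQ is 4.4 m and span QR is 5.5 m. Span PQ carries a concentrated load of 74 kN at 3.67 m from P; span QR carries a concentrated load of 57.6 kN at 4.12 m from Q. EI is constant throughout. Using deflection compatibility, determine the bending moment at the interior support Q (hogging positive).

Insert a hinge at Q; M_Q is the redundant, and each span becomes simply supported.
Rotations at Q on the released spans (each span's end-slope, ×1/EI):
  span PQ: point load 74 at a = 3.67: Pab(L + a)/(6LEI) = 60.6/EI
  span QR: point load 57.6 at a = 4.12: Pab(L + b)/(6LEI) = 68.28/EI
  relative rotation θ_0 = (60.6 + 68.28)/EI = 128.9/EI
A unit hogging moment at Q produces rotation L₁/(3EI) + L₂/(3EI) = 3.3/EI.
Slope continuity at Q: θ_0 = M_Q·3.3/EI, so M_Q = 128.9/3.3 = 39.05 kN·m (hogging).

M_Q = 39.05 kN·m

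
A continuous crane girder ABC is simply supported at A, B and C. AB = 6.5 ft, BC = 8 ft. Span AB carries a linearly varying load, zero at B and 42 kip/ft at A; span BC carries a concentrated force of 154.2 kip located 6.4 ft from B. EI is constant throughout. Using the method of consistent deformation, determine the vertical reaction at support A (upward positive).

Insert a hinge at B; M_B is the redundant, and each span becomes simply supported.
Discontinuity in slope at B on the released structure — sum the simple-span end rotations:
  span AB: triangular load, peak 42: 7w₀L³/(360EI) = 224.3/EI
  span BC: point load 154.2 at a = 6.4: Pab(L + b)/(6LEI) = 315.8/EI
  relative rotation θ_0 = (224.3 + 315.8)/EI = 540.1/EI
A unit hogging moment at B produces rotation L₁/(3EI) + L₂/(3EI) = 4.833/EI.
Slope continuity at B: θ_0 = M_B·4.833/EI, so M_B = 540.1/4.833 = 111.7 kip·ft (hogging).
Span AB, ΣM about A with M_B applied at B: R_B^{AB}·6.5 = 295.8 + 111.7, so R_B^{AB} = 62.69 kip and R_A = 136.5 − 62.69 = 73.81 kip.

R_A = 73.81 kip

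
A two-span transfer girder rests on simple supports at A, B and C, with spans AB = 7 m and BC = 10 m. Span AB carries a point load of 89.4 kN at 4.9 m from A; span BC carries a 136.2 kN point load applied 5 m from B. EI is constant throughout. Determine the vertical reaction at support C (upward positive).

Insert a hinge at B; M_B is the redundant, and each span becomes simply supported.
Rotations at B on the released spans (each span's end-slope, ×1/EI):
  span AB: point load 89.4 at a = 4.9: Pab(L + a)/(6LEI) = 260.6/EI
  span BC: point load 136.2 at a = 5: Pab(L + b)/(6LEI) = 851.2/EI
  relative rotation θ_0 = (260.6 + 851.2)/EI = 1112/EI
A unit hogging moment at B produces rotation L₁/(3EI) + L₂/(3EI) = 5.667/EI.
Compatibility: M_B·(L₁+L₂)/(3EI) = θ_0, giving M_B = 196.2 kN·m (hogging).
Span BC, ΣM about C: R_B^{BC}·10 = 681 + 196.2, so R_B^{BC} = 87.72 kN and R_C = 136.2 − 87.72 = 48.48 kN.

R_C = 48.48 kN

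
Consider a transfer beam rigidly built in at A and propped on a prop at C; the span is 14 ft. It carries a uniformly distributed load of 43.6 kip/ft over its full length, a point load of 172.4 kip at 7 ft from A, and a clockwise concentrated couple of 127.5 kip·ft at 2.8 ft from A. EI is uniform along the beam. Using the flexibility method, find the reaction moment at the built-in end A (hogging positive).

M_A = 1579 kip·ft

Release the roller at C. Primary structure: cantilever fixed at A.
Free-end deflection of the primary structure under the applied loading (downward +):
  UDL 43.6: wL⁴/(8EI) = 209367/EI
  point load 172.4 at a = 7: Pa²(3L − a)/(6EI) = 49278/EI
  clockwise couple 127.5 at a = 2.8: M₀a(2L − a)/(2EI) = 4498/EI
  δ_0 = 263143/EI
Tip deflection under a unit load at C: L³/(3EI) = 914.7/EI.
The prop prevents deflection at C: R_C = δ_0/δ_{CC} = 263143/914.7 = 287.7 kip.
Moment equilibrium about A: M_A = Σ(load moments about A) − R_C·L = 5607 − 287.7×14 = 1579 kip·ft.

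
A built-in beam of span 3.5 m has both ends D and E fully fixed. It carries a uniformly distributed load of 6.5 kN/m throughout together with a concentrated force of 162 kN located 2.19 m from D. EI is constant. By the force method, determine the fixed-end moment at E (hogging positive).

Release both end moments; the primary structure is a simply-supported span DE with redundants M_D and M_E.
End rotations of the released simple span under the applied load (×1/EI):
  at D: UDL 6.5: wL³/(24EI) = 11.61/EI
  at E: UDL 6.5: wL³/(24EI) = 11.61/EI
  at D: point load 162 at a = 2.19: Pab(L + b)/(6LEI) = 106.5/EI
  at E: point load 162 at a = 2.19: Pab(L + a)/(6LEI) = 125.9/EI
  θ_D0 = 118.1/EI,  θ_E0 = 137.5/EI
Flexibility coefficients: a unit moment at one end gives L/(3EI) there and L/(6EI) at the far end, so f₁₁ = f₂₂ = 1.167/EI and f₁₂ = f₂₁ = 0.5833/EI.
Compatibility — zero rotation at each built-in end:
  1.167 M_D + 0.5833 M_E = 118.1
  0.5833 M_D + 1.167 M_E = 137.5
Solving the pair gives M_D = 56.34 kN·m and M_E = 89.72 kN·m (hogging).

M_E = 89.72 kN·m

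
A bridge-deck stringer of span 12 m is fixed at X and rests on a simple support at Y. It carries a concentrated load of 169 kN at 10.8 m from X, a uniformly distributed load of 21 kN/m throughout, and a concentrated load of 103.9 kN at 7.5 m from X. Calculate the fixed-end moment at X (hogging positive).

Remove the prop at Y; the released (primary) structure is a cantilever built in at X.
Downward deflection at the released point Y due to the loads:
  point load 169 at a = 10.8: Pa²(3L − a)/(6EI) = 82791/EI
  UDL 21: wL⁴/(8EI) = 54432/EI
  point load 103.9 at a = 7.5: Pa²(3L − a)/(6EI) = 27761/EI
  δ_0 = 164984/EI
Flexibility coefficient — unit upward force at Y: δ_{YY} = L³/(3EI) = 576/EI.
The prop prevents deflection at Y: R_Y = δ_0/δ_{YY} = 164984/576 = 286.4 kN.
Moment equilibrium about X: M_X = Σ(load moments about X) − R_Y·L = 4116 − 286.4×12 = 679.3 kN·m.

M_X = 679.3 kN·m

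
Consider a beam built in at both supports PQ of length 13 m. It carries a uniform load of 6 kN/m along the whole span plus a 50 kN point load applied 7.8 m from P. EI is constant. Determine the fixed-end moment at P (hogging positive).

M_P = 146.9 kN·m

Take the two fixed-end moments M_P, M_Q as redundants; the released structure is the simple span PQ.
Simple-span end rotations at P and Q under the given loads:
  at P: UDL 6: wL³/(24EI) = 549.2/EI
  at Q: UDL 6: wL³/(24EI) = 549.2/EI
  at P: point load 50 at a = 7.8: Pab(L + b)/(6LEI) = 473.2/EI
  at Q: point load 50 at a = 7.8: Pab(L + a)/(6LEI) = 540.8/EI
  θ_P0 = 1022/EI,  θ_Q0 = 1090/EI
Flexibility coefficients: a unit moment at one end gives L/(3EI) there and L/(6EI) at the far end, so f₁₁ = f₂₂ = 4.333/EI and f₁₂ = f₂₁ = 2.167/EI.
Compatibility — zero rotation at each built-in end:
  4.333 M_P + 2.167 M_Q = 1022
  2.167 M_P + 4.333 M_Q = 1090
Solving the pair gives M_P = 146.9 kN·m and M_Q = 178.1 kN·m (hogging).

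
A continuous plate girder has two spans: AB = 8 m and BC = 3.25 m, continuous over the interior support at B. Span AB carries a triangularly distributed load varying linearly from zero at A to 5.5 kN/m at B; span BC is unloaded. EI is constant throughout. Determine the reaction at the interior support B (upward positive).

R_B = 21.89 kN

Insert a hinge at B; M_B is the redundant, and each span becomes simply supported.
End slopes at the hinge B, treating each span as simply supported:
  span AB: triangular load, peak 5.5: w₀L³/(45EI) = 62.58/EI
  relative rotation θ_0 = (62.58 + 0)/EI = 62.58/EI
A unit hogging moment at B produces rotation L₁/(3EI) + L₂/(3EI) = 3.75/EI.
Compatibility: M_B·(L₁+L₂)/(3EI) = θ_0, giving M_B = 16.69 kN·m (hogging).
Span AB, ΣM about A with M_B applied at B: R_B^{AB}·8 = 117.3 + 16.69, so R_B^{AB} = 16.75 kN and R_A = 22 − 16.75 = 5.247 kN.
Span BC, ΣM about C: R_B^{BC}·3.25 = 0 + 16.69, so R_B^{BC} = 5.135 kN and R_C = 0 − 5.135 = -5.135 kN.
R_B = 16.75 + 5.135 = 21.89 kN.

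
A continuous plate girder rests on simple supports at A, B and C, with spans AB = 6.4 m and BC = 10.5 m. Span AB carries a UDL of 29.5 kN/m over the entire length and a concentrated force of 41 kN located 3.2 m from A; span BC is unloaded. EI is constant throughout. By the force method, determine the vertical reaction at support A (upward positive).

Release continuity at B by inserting a hinge; the redundant is the internal moment M_B. The primary structure is two simply-supported spans AB and BC.
Discontinuity in slope at B on the released structure — sum the simple-span end rotations:
  span AB: UDL 29.5: wL³/(24EI) = 322.2/EI
  span AB: point load 41 at a = 3.2: Pab(L + a)/(6LEI) = 105/EI
  relative rotation θ_0 = (427.2 + 0)/EI = 427.2/EI
A unit hogging moment at B produces rotation L₁/(3EI) + L₂/(3EI) = 5.633/EI.
Compatibility: M_B·(L₁+L₂)/(3EI) = θ_0, giving M_B = 75.83 kN·m (hogging).
Span AB, ΣM about A with M_B applied at B: R_B^{AB}·6.4 = 735.4 + 75.83, so R_B^{AB} = 126.7 kN and R_A = 229.8 − 126.7 = 103.1 kN.

R_A = 103.1 kN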